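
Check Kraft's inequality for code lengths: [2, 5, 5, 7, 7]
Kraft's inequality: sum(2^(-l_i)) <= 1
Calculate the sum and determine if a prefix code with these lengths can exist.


Sum = 2^(-2) + 2^(-5) + 2^(-5) + 2^(-7) + 2^(-7)
    = 0.25 + 0.03125 + 0.03125 + 0.0078125 + 0.0078125
    = 42/128 = 0.328125
Since 0.328125 <= 1, Kraft's inequality IS satisfied.
A prefix code with these lengths CAN exist.

Kraft sum = 0.328125. Satisfied.


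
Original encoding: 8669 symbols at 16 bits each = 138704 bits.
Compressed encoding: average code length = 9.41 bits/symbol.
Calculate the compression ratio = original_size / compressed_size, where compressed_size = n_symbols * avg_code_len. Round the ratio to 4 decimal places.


original_size = n_symbols * orig_bits = 8669 * 16 = 138704 bits
compressed_size = n_symbols * avg_code_len = 8669 * 9.41 = 81575.29 bits
ratio = original_size / compressed_size = 138704 / 81575.29 = 1.7003

Compression ratio = 1.7003


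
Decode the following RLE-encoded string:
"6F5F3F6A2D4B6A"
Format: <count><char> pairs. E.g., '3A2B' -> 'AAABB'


Expanding each <count><char> pair:
  6F -> 'FFFFFF'
  5F -> 'FFFFF'
  3F -> 'FFF'
  6A -> 'AAAAAA'
  2D -> 'DD'
  4B -> 'BBBB'
  6A -> 'AAAAAA'

Decoded = FFFFFFFFFFFFFFAAAAAADDBBBBAAAAAA


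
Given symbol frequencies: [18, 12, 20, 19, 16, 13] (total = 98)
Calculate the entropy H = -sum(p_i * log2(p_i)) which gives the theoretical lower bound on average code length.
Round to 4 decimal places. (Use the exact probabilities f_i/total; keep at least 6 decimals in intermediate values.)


Per-symbol terms -p_i * log2(p_i) with p_i = f_i/98:
  p = 18/98 = 0.183673: log2(p) = -2.444785, -p*log2(p) = 0.449042
  p = 12/98 = 0.122449: log2(p) = -3.029747, -p*log2(p) = 0.370989
  p = 20/98 = 0.204082: log2(p) = -2.292782, -p*log2(p) = 0.467915
  p = 19/98 = 0.193878: log2(p) = -2.366782, -p*log2(p) = 0.458866
  p = 16/98 = 0.163265: log2(p) = -2.614710, -p*log2(p) = 0.426891
  p = 13/98 = 0.132653: log2(p) = -2.914270, -p*log2(p) = 0.386587
H = 0.449042 + 0.370989 + 0.467915 + 0.458866 + 0.426891 + 0.386587 = 2.560290

H = 2.5603 bits/symbol


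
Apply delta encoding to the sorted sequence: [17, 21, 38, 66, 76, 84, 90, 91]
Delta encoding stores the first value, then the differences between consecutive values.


First value: 17
Deltas:
  21 - 17 = 4
  38 - 21 = 17
  66 - 38 = 28
  76 - 66 = 10
  84 - 76 = 8
  90 - 84 = 6
  91 - 90 = 1


Delta encoded: [17, 4, 17, 28, 10, 8, 6, 1]


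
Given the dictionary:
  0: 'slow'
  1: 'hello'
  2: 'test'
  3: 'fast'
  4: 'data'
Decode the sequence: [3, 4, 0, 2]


Look up each index in the dictionary:
  3 -> 'fast'
  4 -> 'data'
  0 -> 'slow'
  2 -> 'test'

Decoded: "fast data slow test"


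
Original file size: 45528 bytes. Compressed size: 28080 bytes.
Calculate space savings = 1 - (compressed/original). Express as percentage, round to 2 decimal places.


ratio = compressed/original = 28080/45528 = 0.616763
savings = 1 - ratio = 1 - 0.616763 = 0.383237
as a percentage: 0.383237 * 100 = 38.32%

Space savings = 1 - 28080/45528 = 38.32%


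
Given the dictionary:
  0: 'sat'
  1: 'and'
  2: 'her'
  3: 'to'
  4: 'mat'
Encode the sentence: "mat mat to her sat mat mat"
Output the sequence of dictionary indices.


Look up each word in the dictionary:
  'mat' -> 4
  'mat' -> 4
  'to' -> 3
  'her' -> 2
  'sat' -> 0
  'mat' -> 4
  'mat' -> 4

Encoded: [4, 4, 3, 2, 0, 4, 4]


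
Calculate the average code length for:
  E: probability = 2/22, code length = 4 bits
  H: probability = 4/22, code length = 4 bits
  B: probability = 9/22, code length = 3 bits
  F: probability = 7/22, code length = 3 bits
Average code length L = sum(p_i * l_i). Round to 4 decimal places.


Weighted contributions p_i * l_i:
  E: (2/22) * 4 = 8/22
  H: (4/22) * 4 = 16/22
  B: (9/22) * 3 = 27/22
  F: (7/22) * 3 = 21/22
Sum = (8 + 16 + 27 + 21)/22 = 72/22

L = 72/22 = 3.2727 bits/symbol


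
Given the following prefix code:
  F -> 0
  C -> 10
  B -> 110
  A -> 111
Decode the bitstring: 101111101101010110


Decoding step by step:
Bits 10 -> C
Bits 111 -> A
Bits 110 -> B
Bits 110 -> B
Bits 10 -> C
Bits 10 -> C
Bits 110 -> B


Decoded message: CABBCCB


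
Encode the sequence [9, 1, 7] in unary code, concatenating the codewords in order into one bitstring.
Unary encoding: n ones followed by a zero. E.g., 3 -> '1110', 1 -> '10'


Encode each number as n ones followed by a terminating 0:
  9 -> 1111111110 (10 bits)
  1 -> 10 (2 bits)
  7 -> 11111110 (8 bits)
Total length = 10 + 2 + 8 = 20 bits.

Unary([9, 1, 7]) = 11111111101011111110 (20 bits)


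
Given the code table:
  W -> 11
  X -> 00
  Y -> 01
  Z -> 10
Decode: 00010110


Decoding:
00 -> X
01 -> Y
01 -> Y
10 -> Z


Result: XYYZ


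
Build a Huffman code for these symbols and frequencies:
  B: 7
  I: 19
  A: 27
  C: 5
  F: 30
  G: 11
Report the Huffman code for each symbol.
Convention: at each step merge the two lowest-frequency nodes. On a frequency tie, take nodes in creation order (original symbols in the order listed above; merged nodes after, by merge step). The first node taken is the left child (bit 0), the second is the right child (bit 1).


Huffman tree construction:
Step 1: Merge C(5) + B(7) = 12
Step 2: Merge G(11) + (C+B)(12) = 23
Step 3: Merge I(19) + (G+(C+B))(23) = 42
Step 4: Merge A(27) + F(30) = 57
Step 5: Merge (I+(G+(C+B)))(42) + (A+F)(57) = 99
Read each symbol's code off the tree from the root (left child = 0, right child = 1).

Codes:
  B: 0111 (length 4)
  I: 00 (length 2)
  A: 10 (length 2)
  C: 0110 (length 4)
  F: 11 (length 2)
  G: 010 (length 3)
Average code length: 233/99 = 2.3535 bits/symbol


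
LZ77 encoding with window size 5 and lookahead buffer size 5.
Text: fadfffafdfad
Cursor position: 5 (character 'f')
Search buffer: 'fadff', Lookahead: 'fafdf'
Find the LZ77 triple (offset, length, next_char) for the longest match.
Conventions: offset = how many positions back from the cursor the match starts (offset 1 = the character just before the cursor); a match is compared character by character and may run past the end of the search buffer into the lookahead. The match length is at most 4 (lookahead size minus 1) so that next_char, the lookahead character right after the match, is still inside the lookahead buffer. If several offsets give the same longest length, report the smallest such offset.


Try each offset into the search buffer:
  offset=1 (pos 4, char 'f'): match length 1
  offset=2 (pos 3, char 'f'): match length 1
  offset=3 (pos 2, char 'd'): match length 0
  offset=4 (pos 1, char 'a'): match length 0
  offset=5 (pos 0, char 'f'): match length 2
Longest match has length 2 at offset 5.
next_char = character at position 5 + 2 = 7 -> 'f'

Best match: offset=5, length=2 (matching 'fa' starting at position 0)
LZ77 triple: (5, 2, 'f')


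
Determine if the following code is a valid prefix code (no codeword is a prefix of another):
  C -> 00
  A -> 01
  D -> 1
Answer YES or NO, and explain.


Checking each pair (does one codeword prefix another?):
  C='00' vs A='01': no prefix
  C='00' vs D='1': no prefix
  A='01' vs C='00': no prefix
  A='01' vs D='1': no prefix
  D='1' vs C='00': no prefix
  D='1' vs A='01': no prefix
No violation found over all pairs.

YES -- this is a valid prefix code. No codeword is a prefix of any other codeword.


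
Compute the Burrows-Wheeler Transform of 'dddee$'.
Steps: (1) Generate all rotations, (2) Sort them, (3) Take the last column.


Rotations (sorted):
  0: $dddee -> last char: e
  1: dddee$ -> last char: $
  2: ddee$d -> last char: d
  3: dee$dd -> last char: d
  4: e$ddde -> last char: e
  5: ee$ddd -> last char: d


BWT = e$dded


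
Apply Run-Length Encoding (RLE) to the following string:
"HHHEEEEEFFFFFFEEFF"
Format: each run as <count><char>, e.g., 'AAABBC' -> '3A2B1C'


Scanning runs left to right:
  i=0: run of 'H' x 3 -> '3H'
  i=3: run of 'E' x 5 -> '5E'
  i=8: run of 'F' x 6 -> '6F'
  i=14: run of 'E' x 2 -> '2E'
  i=16: run of 'F' x 2 -> '2F'

RLE = 3H5E6F2E2F


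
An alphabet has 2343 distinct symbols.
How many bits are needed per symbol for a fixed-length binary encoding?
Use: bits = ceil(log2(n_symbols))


log2(2343) = 11.1941
Bracket: 2^11 = 2048 < 2343 <= 2^12 = 4096
So ceil(log2(2343)) = 12

bits = ceil(log2(2343)) = ceil(11.1941) = 12 bits


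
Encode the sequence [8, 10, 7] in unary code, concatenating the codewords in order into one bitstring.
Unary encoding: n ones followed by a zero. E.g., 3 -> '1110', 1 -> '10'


Encode each number as n ones followed by a terminating 0:
  8 -> 111111110 (9 bits)
  10 -> 11111111110 (11 bits)
  7 -> 11111110 (8 bits)
Total length = 9 + 11 + 8 = 28 bits.

Unary([8, 10, 7]) = 1111111101111111111011111110 (28 bits)


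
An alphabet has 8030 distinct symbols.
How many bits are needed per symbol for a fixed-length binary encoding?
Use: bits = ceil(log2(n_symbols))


log2(8030) = 12.9712
Bracket: 2^12 = 4096 < 8030 <= 2^13 = 8192
So ceil(log2(8030)) = 13

bits = ceil(log2(8030)) = ceil(12.9712) = 13 bits


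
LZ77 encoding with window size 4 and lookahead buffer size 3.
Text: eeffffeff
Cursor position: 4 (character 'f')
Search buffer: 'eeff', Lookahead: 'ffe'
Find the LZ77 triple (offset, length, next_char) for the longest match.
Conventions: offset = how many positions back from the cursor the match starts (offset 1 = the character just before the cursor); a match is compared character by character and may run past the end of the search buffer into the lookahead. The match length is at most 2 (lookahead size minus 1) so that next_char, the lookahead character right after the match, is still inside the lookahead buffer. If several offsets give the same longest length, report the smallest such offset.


Try each offset into the search buffer:
  offset=1 (pos 3, char 'f'): match length 2
  offset=2 (pos 2, char 'f'): match length 2
  offset=3 (pos 1, char 'e'): match length 0
  offset=4 (pos 0, char 'e'): match length 0
Longest match has length 2, found at offsets 1, 2; take the smallest, offset 1.
next_char = character at position 4 + 2 = 6 -> 'e'

Best match: offset=1, length=2 (matching 'ff' starting at position 3)
LZ77 triple: (1, 2, 'e')


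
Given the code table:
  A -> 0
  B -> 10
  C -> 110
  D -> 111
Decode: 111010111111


Decoding:
111 -> D
0 -> A
10 -> B
111 -> D
111 -> D


Result: DABDD


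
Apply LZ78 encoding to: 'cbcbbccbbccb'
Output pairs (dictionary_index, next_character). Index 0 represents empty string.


LZ78 encoding steps:
Dictionary: {0: ''}
Step 1: w='' (idx 0), next='c' -> output (0, 'c'), add 'c' as idx 1
Step 2: w='' (idx 0), next='b' -> output (0, 'b'), add 'b' as idx 2
Step 3: w='c' (idx 1), next='b' -> output (1, 'b'), add 'cb' as idx 3
Step 4: w='b' (idx 2), next='c' -> output (2, 'c'), add 'bc' as idx 4
Step 5: w='cb' (idx 3), next='b' -> output (3, 'b'), add 'cbb' as idx 5
Step 6: w='c' (idx 1), next='c' -> output (1, 'c'), add 'cc' as idx 6
Step 7: w='b' (idx 2), end of input -> output (2, '')


Encoded: [(0, 'c'), (0, 'b'), (1, 'b'), (2, 'c'), (3, 'b'), (1, 'c'), (2, '')]


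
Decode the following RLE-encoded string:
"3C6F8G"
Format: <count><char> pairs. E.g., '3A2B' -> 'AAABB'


Expanding each <count><char> pair:
  3C -> 'CCC'
  6F -> 'FFFFFF'
  8G -> 'GGGGGGGG'

Decoded = CCCFFFFFFGGGGGGGG


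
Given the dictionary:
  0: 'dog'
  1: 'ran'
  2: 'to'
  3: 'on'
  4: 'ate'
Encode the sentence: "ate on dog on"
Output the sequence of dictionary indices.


Look up each word in the dictionary:
  'ate' -> 4
  'on' -> 3
  'dog' -> 0
  'on' -> 3

Encoded: [4, 3, 0, 3]


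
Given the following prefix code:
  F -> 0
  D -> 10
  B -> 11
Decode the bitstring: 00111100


Decoding step by step:
Bits 0 -> F
Bits 0 -> F
Bits 11 -> B
Bits 11 -> B
Bits 0 -> F
Bits 0 -> F


Decoded message: FFBBFF


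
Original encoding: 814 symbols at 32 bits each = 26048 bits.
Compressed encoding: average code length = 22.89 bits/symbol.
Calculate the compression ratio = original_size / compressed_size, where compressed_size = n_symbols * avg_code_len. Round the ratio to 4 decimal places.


original_size = n_symbols * orig_bits = 814 * 32 = 26048 bits
compressed_size = n_symbols * avg_code_len = 814 * 22.89 = 18632.46 bits
ratio = original_size / compressed_size = 26048 / 18632.46 = 1.398

Compression ratio = 1.398


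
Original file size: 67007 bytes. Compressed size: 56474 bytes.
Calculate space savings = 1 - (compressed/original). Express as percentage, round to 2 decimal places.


ratio = compressed/original = 56474/67007 = 0.842807
savings = 1 - ratio = 1 - 0.842807 = 0.157193
as a percentage: 0.157193 * 100 = 15.72%

Space savings = 1 - 56474/67007 = 15.72%


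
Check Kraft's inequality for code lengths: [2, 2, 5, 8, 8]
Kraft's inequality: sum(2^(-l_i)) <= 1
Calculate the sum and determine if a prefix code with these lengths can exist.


Sum = 2^(-2) + 2^(-2) + 2^(-5) + 2^(-8) + 2^(-8)
    = 0.25 + 0.25 + 0.03125 + 0.00390625 + 0.00390625
    = 138/256 = 0.5390625
Since 0.5390625 <= 1, Kraft's inequality IS satisfied.
A prefix code with these lengths CAN exist.

Kraft sum = 0.5390625. Satisfied.


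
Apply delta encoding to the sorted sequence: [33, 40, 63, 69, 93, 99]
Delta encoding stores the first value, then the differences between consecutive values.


First value: 33
Deltas:
  40 - 33 = 7
  63 - 40 = 23
  69 - 63 = 6
  93 - 69 = 24
  99 - 93 = 6


Delta encoded: [33, 7, 23, 6, 24, 6]


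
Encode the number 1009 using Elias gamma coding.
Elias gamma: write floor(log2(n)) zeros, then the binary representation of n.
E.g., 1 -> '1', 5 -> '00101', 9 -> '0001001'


num_bits = floor(log2(1009)) + 1 = 10
leading_zeros = num_bits - 1 = 9
binary(1009) = 1111110001

Elias gamma(1009) = '000000000' + '1111110001' = 0000000001111110001 (19 bits)


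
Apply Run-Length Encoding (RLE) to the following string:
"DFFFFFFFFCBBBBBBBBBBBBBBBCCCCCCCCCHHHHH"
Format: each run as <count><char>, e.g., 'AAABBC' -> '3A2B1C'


Scanning runs left to right:
  i=0: run of 'D' x 1 -> '1D'
  i=1: run of 'F' x 8 -> '8F'
  i=9: run of 'C' x 1 -> '1C'
  i=10: run of 'B' x 15 -> '15B'
  i=25: run of 'C' x 9 -> '9C'
  i=34: run of 'H' x 5 -> '5H'

RLE = 1D8F1C15B9C5H


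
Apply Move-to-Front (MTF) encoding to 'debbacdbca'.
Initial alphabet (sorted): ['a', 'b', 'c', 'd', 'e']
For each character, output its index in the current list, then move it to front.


MTF encoding:
'd': index 3 in ['a', 'b', 'c', 'd', 'e'] -> ['d', 'a', 'b', 'c', 'e']
'e': index 4 in ['d', 'a', 'b', 'c', 'e'] -> ['e', 'd', 'a', 'b', 'c']
'b': index 3 in ['e', 'd', 'a', 'b', 'c'] -> ['b', 'e', 'd', 'a', 'c']
'b': index 0 in ['b', 'e', 'd', 'a', 'c'] -> ['b', 'e', 'd', 'a', 'c']
'a': index 3 in ['b', 'e', 'd', 'a', 'c'] -> ['a', 'b', 'e', 'd', 'c']
'c': index 4 in ['a', 'b', 'e', 'd', 'c'] -> ['c', 'a', 'b', 'e', 'd']
'd': index 4 in ['c', 'a', 'b', 'e', 'd'] -> ['d', 'c', 'a', 'b', 'e']
'b': index 3 in ['d', 'c', 'a', 'b', 'e'] -> ['b', 'd', 'c', 'a', 'e']
'c': index 2 in ['b', 'd', 'c', 'a', 'e'] -> ['c', 'b', 'd', 'a', 'e']
'a': index 3 in ['c', 'b', 'd', 'a', 'e'] -> ['a', 'c', 'b', 'd', 'e']


Output: [3, 4, 3, 0, 3, 4, 4, 3, 2, 3]


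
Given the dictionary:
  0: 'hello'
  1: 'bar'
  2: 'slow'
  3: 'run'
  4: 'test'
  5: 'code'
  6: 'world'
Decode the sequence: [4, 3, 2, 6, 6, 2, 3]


Look up each index in the dictionary:
  4 -> 'test'
  3 -> 'run'
  2 -> 'slow'
  6 -> 'world'
  6 -> 'world'
  2 -> 'slow'
  3 -> 'run'

Decoded: "test run slow world world slow run"


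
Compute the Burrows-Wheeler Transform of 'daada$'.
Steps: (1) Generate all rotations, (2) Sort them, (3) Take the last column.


Rotations (sorted):
  0: $daada -> last char: a
  1: a$daad -> last char: d
  2: aada$d -> last char: d
  3: ada$da -> last char: a
  4: da$daa -> last char: a
  5: daada$ -> last char: $


BWT = addaa$


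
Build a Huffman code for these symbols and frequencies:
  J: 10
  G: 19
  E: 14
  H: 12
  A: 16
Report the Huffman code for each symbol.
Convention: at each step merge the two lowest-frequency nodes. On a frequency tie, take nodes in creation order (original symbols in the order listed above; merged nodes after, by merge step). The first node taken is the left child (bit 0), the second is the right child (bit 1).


Huffman tree construction:
Step 1: Merge J(10) + H(12) = 22
Step 2: Merge E(14) + A(16) = 30
Step 3: Merge G(19) + (J+H)(22) = 41
Step 4: Merge (E+A)(30) + (G+(J+H))(41) = 71
Read each symbol's code off the tree from the root (left child = 0, right child = 1).

Codes:
  J: 110 (length 3)
  G: 10 (length 2)
  E: 00 (length 2)
  H: 111 (length 3)
  A: 01 (length 2)
Average code length: 164/71 = 2.3099 bits/symbol


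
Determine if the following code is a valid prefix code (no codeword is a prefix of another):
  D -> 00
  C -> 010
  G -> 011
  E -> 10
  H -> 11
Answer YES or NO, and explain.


Checking each pair (does one codeword prefix another?):
  D='00' vs C='010': no prefix
  D='00' vs G='011': no prefix
  D='00' vs E='10': no prefix
  D='00' vs H='11': no prefix
  C='010' vs D='00': no prefix
  C='010' vs G='011': no prefix
  C='010' vs E='10': no prefix
  C='010' vs H='11': no prefix
  G='011' vs D='00': no prefix
  G='011' vs C='010': no prefix
  G='011' vs E='10': no prefix
  G='011' vs H='11': no prefix
  E='10' vs D='00': no prefix
  E='10' vs C='010': no prefix
  E='10' vs G='011': no prefix
  E='10' vs H='11': no prefix
  H='11' vs D='00': no prefix
  H='11' vs C='010': no prefix
  H='11' vs G='011': no prefix
  H='11' vs E='10': no prefix
No violation found over all pairs.

YES -- this is a valid prefix code. No codeword is a prefix of any other codeword.


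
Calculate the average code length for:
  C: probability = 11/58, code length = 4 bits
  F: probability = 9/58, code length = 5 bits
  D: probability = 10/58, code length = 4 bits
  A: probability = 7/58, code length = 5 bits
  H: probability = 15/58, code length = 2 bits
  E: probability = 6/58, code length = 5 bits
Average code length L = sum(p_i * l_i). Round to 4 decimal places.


Weighted contributions p_i * l_i:
  C: (11/58) * 4 = 44/58
  F: (9/58) * 5 = 45/58
  D: (10/58) * 4 = 40/58
  A: (7/58) * 5 = 35/58
  H: (15/58) * 2 = 30/58
  E: (6/58) * 5 = 30/58
Sum = (44 + 45 + 40 + 35 + 30 + 30)/58 = 224/58

L = 224/58 = 3.8621 bits/symbol


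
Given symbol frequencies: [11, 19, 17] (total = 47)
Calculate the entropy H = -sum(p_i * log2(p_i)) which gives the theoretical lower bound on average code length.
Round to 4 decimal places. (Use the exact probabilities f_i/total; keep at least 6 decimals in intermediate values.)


Per-symbol terms -p_i * log2(p_i) with p_i = f_i/47:
  p = 11/47 = 0.234043: log2(p) = -2.095157, -p*log2(p) = 0.490356
  p = 19/47 = 0.404255: log2(p) = -1.306661, -p*log2(p) = 0.528225
  p = 17/47 = 0.361702: log2(p) = -1.467126, -p*log2(p) = 0.530663
H = 0.490356 + 0.528225 + 0.530663 = 1.549244

H = 1.5492 bits/symbol


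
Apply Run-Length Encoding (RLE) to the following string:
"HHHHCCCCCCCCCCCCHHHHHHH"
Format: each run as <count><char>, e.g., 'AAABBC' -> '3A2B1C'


Scanning runs left to right:
  i=0: run of 'H' x 4 -> '4H'
  i=4: run of 'C' x 12 -> '12C'
  i=16: run of 'H' x 7 -> '7H'

RLE = 4H12C7H


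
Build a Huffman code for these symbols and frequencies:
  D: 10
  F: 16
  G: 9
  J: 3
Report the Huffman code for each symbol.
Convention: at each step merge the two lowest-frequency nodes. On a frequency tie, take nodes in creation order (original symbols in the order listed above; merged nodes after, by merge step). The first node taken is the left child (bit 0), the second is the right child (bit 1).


Huffman tree construction:
Step 1: Merge J(3) + G(9) = 12
Step 2: Merge D(10) + (J+G)(12) = 22
Step 3: Merge F(16) + (D+(J+G))(22) = 38
Read each symbol's code off the tree from the root (left child = 0, right child = 1).

Codes:
  D: 10 (length 2)
  F: 0 (length 1)
  G: 111 (length 3)
  J: 110 (length 3)
Average code length: 72/38 = 1.8947 bits/symbol


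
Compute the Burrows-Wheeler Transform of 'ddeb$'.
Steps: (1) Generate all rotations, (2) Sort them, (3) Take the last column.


Rotations (sorted):
  0: $ddeb -> last char: b
  1: b$dde -> last char: e
  2: ddeb$ -> last char: $
  3: deb$d -> last char: d
  4: eb$dd -> last char: d


BWT = be$dd


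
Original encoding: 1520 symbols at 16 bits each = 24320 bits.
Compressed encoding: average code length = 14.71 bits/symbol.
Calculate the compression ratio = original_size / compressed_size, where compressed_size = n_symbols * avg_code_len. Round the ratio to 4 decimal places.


original_size = n_symbols * orig_bits = 1520 * 16 = 24320 bits
compressed_size = n_symbols * avg_code_len = 1520 * 14.71 = 22359.2 bits
ratio = original_size / compressed_size = 24320 / 22359.2 = 1.0877

Compression ratio = 1.0877


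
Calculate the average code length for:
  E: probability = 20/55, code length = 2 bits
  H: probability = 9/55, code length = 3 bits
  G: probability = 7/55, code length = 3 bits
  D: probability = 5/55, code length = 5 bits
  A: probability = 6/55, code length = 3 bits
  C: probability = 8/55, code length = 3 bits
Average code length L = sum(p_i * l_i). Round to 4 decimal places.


Weighted contributions p_i * l_i:
  E: (20/55) * 2 = 40/55
  H: (9/55) * 3 = 27/55
  G: (7/55) * 3 = 21/55
  D: (5/55) * 5 = 25/55
  A: (6/55) * 3 = 18/55
  C: (8/55) * 3 = 24/55
Sum = (40 + 27 + 21 + 25 + 18 + 24)/55 = 155/55

L = 155/55 = 2.8182 bits/symbol


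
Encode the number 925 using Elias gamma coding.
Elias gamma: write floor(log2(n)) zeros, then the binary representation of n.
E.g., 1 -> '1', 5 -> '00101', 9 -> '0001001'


num_bits = floor(log2(925)) + 1 = 10
leading_zeros = num_bits - 1 = 9
binary(925) = 1110011101

Elias gamma(925) = '000000000' + '1110011101' = 0000000001110011101 (19 bits)


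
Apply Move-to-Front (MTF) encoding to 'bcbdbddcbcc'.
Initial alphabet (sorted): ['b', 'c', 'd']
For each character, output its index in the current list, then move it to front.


MTF encoding:
'b': index 0 in ['b', 'c', 'd'] -> ['b', 'c', 'd']
'c': index 1 in ['b', 'c', 'd'] -> ['c', 'b', 'd']
'b': index 1 in ['c', 'b', 'd'] -> ['b', 'c', 'd']
'd': index 2 in ['b', 'c', 'd'] -> ['d', 'b', 'c']
'b': index 1 in ['d', 'b', 'c'] -> ['b', 'd', 'c']
'd': index 1 in ['b', 'd', 'c'] -> ['d', 'b', 'c']
'd': index 0 in ['d', 'b', 'c'] -> ['d', 'b', 'c']
'c': index 2 in ['d', 'b', 'c'] -> ['c', 'd', 'b']
'b': index 2 in ['c', 'd', 'b'] -> ['b', 'c', 'd']
'c': index 1 in ['b', 'c', 'd'] -> ['c', 'b', 'd']
'c': index 0 in ['c', 'b', 'd'] -> ['c', 'b', 'd']


Output: [0, 1, 1, 2, 1, 1, 0, 2, 2, 1, 0]


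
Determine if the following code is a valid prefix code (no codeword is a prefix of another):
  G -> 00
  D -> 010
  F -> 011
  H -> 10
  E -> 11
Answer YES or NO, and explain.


Checking each pair (does one codeword prefix another?):
  G='00' vs D='010': no prefix
  G='00' vs F='011': no prefix
  G='00' vs H='10': no prefix
  G='00' vs E='11': no prefix
  D='010' vs G='00': no prefix
  D='010' vs F='011': no prefix
  D='010' vs H='10': no prefix
  D='010' vs E='11': no prefix
  F='011' vs G='00': no prefix
  F='011' vs D='010': no prefix
  F='011' vs H='10': no prefix
  F='011' vs E='11': no prefix
  H='10' vs G='00': no prefix
  H='10' vs D='010': no prefix
  H='10' vs F='011': no prefix
  H='10' vs E='11': no prefix
  E='11' vs G='00': no prefix
  E='11' vs D='010': no prefix
  E='11' vs F='011': no prefix
  E='11' vs H='10': no prefix
No violation found over all pairs.

YES -- this is a valid prefix code. No codeword is a prefix of any other codeword.


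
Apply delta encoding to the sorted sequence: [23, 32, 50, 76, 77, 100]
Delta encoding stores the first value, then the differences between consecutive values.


First value: 23
Deltas:
  32 - 23 = 9
  50 - 32 = 18
  76 - 50 = 26
  77 - 76 = 1
  100 - 77 = 23


Delta encoded: [23, 9, 18, 26, 1, 23]


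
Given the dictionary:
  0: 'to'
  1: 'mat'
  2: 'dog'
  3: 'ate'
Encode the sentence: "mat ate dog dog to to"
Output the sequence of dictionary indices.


Look up each word in the dictionary:
  'mat' -> 1
  'ate' -> 3
  'dog' -> 2
  'dog' -> 2
  'to' -> 0
  'to' -> 0

Encoded: [1, 3, 2, 2, 0, 0]


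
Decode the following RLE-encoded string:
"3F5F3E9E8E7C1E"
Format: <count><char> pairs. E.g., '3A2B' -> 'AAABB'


Expanding each <count><char> pair:
  3F -> 'FFF'
  5F -> 'FFFFF'
  3E -> 'EEE'
  9E -> 'EEEEEEEEE'
  8E -> 'EEEEEEEE'
  7C -> 'CCCCCCC'
  1E -> 'E'

Decoded = FFFFFFFFEEEEEEEEEEEEEEEEEEEECCCCCCCE


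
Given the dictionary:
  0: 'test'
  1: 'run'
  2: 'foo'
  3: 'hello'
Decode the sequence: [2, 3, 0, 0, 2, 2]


Look up each index in the dictionary:
  2 -> 'foo'
  3 -> 'hello'
  0 -> 'test'
  0 -> 'test'
  2 -> 'foo'
  2 -> 'foo'

Decoded: "foo hello test test foo foo"


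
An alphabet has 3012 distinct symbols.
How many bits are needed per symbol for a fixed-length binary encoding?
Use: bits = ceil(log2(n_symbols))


log2(3012) = 11.5565
Bracket: 2^11 = 2048 < 3012 <= 2^12 = 4096
So ceil(log2(3012)) = 12

bits = ceil(log2(3012)) = ceil(11.5565) = 12 bits


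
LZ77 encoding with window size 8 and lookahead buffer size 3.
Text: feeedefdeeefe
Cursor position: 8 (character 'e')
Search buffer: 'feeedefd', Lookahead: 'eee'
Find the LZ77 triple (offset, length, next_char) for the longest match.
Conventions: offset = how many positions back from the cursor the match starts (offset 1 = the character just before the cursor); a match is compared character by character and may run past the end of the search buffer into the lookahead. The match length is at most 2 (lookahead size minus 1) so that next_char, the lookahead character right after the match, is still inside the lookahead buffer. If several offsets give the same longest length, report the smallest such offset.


Try each offset into the search buffer:
  offset=1 (pos 7, char 'd'): match length 0
  offset=2 (pos 6, char 'f'): match length 0
  offset=3 (pos 5, char 'e'): match length 1
  offset=4 (pos 4, char 'd'): match length 0
  offset=5 (pos 3, char 'e'): match length 1
  offset=6 (pos 2, char 'e'): match length 2
  offset=7 (pos 1, char 'e'): match length 2
  offset=8 (pos 0, char 'f'): match length 0
Longest match has length 2, found at offsets 6, 7; take the smallest, offset 6.
next_char = character at position 8 + 2 = 10 -> 'e'

Best match: offset=6, length=2 (matching 'ee' starting at position 2)
LZ77 triple: (6, 2, 'e')


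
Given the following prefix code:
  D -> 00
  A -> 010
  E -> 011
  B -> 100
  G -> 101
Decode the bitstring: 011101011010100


Decoding step by step:
Bits 011 -> E
Bits 101 -> G
Bits 011 -> E
Bits 010 -> A
Bits 100 -> B


Decoded message: EGEAB


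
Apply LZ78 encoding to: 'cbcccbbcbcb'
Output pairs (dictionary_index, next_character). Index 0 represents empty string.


LZ78 encoding steps:
Dictionary: {0: ''}
Step 1: w='' (idx 0), next='c' -> output (0, 'c'), add 'c' as idx 1
Step 2: w='' (idx 0), next='b' -> output (0, 'b'), add 'b' as idx 2
Step 3: w='c' (idx 1), next='c' -> output (1, 'c'), add 'cc' as idx 3
Step 4: w='c' (idx 1), next='b' -> output (1, 'b'), add 'cb' as idx 4
Step 5: w='b' (idx 2), next='c' -> output (2, 'c'), add 'bc' as idx 5
Step 6: w='bc' (idx 5), next='b' -> output (5, 'b'), add 'bcb' as idx 6


Encoded: [(0, 'c'), (0, 'b'), (1, 'c'), (1, 'b'), (2, 'c'), (5, 'b')]


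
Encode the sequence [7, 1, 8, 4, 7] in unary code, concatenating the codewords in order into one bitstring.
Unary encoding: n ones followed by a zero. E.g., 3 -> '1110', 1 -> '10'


Encode each number as n ones followed by a terminating 0:
  7 -> 11111110 (8 bits)
  1 -> 10 (2 bits)
  8 -> 111111110 (9 bits)
  4 -> 11110 (5 bits)
  7 -> 11111110 (8 bits)
Total length = 8 + 2 + 9 + 5 + 8 = 32 bits.

Unary([7, 1, 8, 4, 7]) = 11111110101111111101111011111110 (32 bits)


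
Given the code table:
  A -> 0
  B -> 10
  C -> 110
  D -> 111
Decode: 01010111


Decoding:
0 -> A
10 -> B
10 -> B
111 -> D


Result: ABBD


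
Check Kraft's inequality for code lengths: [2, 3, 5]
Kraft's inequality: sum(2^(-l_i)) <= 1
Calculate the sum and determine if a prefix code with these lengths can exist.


Sum = 2^(-2) + 2^(-3) + 2^(-5)
    = 0.25 + 0.125 + 0.03125
    = 13/32 = 0.40625
Since 0.40625 <= 1, Kraft's inequality IS satisfied.
A prefix code with these lengths CAN exist.

Kraft sum = 0.40625. Satisfied.


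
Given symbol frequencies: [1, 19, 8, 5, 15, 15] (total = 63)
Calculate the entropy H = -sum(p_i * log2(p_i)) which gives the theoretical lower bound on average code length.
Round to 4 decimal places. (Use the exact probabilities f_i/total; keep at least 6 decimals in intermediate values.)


Per-symbol terms -p_i * log2(p_i) with p_i = f_i/63:
  p = 1/63 = 0.015873: log2(p) = -5.977280, -p*log2(p) = 0.094877
  p = 19/63 = 0.301587: log2(p) = -1.729352, -p*log2(p) = 0.521551
  p = 8/63 = 0.126984: log2(p) = -2.977280, -p*log2(p) = 0.378067
  p = 5/63 = 0.079365: log2(p) = -3.655352, -p*log2(p) = 0.290107
  p = 15/63 = 0.238095: log2(p) = -2.070389, -p*log2(p) = 0.492950
  p = 15/63 = 0.238095: log2(p) = -2.070389, -p*log2(p) = 0.492950
H = 0.094877 + 0.521551 + 0.378067 + 0.290107 + 0.492950 + 0.492950 = 2.270502

H = 2.2705 bits/symbol


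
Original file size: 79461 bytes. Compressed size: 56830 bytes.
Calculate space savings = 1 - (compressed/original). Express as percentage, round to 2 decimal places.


ratio = compressed/original = 56830/79461 = 0.715194
savings = 1 - ratio = 1 - 0.715194 = 0.284806
as a percentage: 0.284806 * 100 = 28.48%

Space savings = 1 - 56830/79461 = 28.48%


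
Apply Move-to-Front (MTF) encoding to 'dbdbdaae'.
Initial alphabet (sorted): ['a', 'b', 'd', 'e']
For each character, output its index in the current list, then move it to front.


MTF encoding:
'd': index 2 in ['a', 'b', 'd', 'e'] -> ['d', 'a', 'b', 'e']
'b': index 2 in ['d', 'a', 'b', 'e'] -> ['b', 'd', 'a', 'e']
'd': index 1 in ['b', 'd', 'a', 'e'] -> ['d', 'b', 'a', 'e']
'b': index 1 in ['d', 'b', 'a', 'e'] -> ['b', 'd', 'a', 'e']
'd': index 1 in ['b', 'd', 'a', 'e'] -> ['d', 'b', 'a', 'e']
'a': index 2 in ['d', 'b', 'a', 'e'] -> ['a', 'd', 'b', 'e']
'a': index 0 in ['a', 'd', 'b', 'e'] -> ['a', 'd', 'b', 'e']
'e': index 3 in ['a', 'd', 'b', 'e'] -> ['e', 'a', 'd', 'b']


Output: [2, 2, 1, 1, 1, 2, 0, 3]


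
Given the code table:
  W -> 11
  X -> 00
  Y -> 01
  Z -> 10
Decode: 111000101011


Decoding:
11 -> W
10 -> Z
00 -> X
10 -> Z
10 -> Z
11 -> W


Result: WZXZZW


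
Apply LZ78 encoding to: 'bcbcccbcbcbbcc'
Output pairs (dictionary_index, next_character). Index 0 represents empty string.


LZ78 encoding steps:
Dictionary: {0: ''}
Step 1: w='' (idx 0), next='b' -> output (0, 'b'), add 'b' as idx 1
Step 2: w='' (idx 0), next='c' -> output (0, 'c'), add 'c' as idx 2
Step 3: w='b' (idx 1), next='c' -> output (1, 'c'), add 'bc' as idx 3
Step 4: w='c' (idx 2), next='c' -> output (2, 'c'), add 'cc' as idx 4
Step 5: w='bc' (idx 3), next='b' -> output (3, 'b'), add 'bcb' as idx 5
Step 6: w='c' (idx 2), next='b' -> output (2, 'b'), add 'cb' as idx 6
Step 7: w='bc' (idx 3), next='c' -> output (3, 'c'), add 'bcc' as idx 7


Encoded: [(0, 'b'), (0, 'c'), (1, 'c'), (2, 'c'), (3, 'b'), (2, 'b'), (3, 'c')]


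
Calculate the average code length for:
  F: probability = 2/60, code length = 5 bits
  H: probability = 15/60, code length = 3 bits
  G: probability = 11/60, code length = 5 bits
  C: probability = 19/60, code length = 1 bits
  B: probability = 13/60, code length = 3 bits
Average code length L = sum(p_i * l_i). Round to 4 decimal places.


Weighted contributions p_i * l_i:
  F: (2/60) * 5 = 10/60
  H: (15/60) * 3 = 45/60
  G: (11/60) * 5 = 55/60
  C: (19/60) * 1 = 19/60
  B: (13/60) * 3 = 39/60
Sum = (10 + 45 + 55 + 19 + 39)/60 = 168/60

L = 168/60 = 2.8000 bits/symbol


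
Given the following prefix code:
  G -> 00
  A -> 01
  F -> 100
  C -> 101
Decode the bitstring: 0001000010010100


Decoding step by step:
Bits 00 -> G
Bits 01 -> A
Bits 00 -> G
Bits 00 -> G
Bits 100 -> F
Bits 101 -> C
Bits 00 -> G


Decoded message: GAGGFCG


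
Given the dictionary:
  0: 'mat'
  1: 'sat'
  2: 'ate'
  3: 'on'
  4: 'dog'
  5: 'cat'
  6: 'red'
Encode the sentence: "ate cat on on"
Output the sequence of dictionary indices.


Look up each word in the dictionary:
  'ate' -> 2
  'cat' -> 5
  'on' -> 3
  'on' -> 3

Encoded: [2, 5, 3, 3]


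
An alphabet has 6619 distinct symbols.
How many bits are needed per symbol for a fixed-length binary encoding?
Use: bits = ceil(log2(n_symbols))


log2(6619) = 12.6924
Bracket: 2^12 = 4096 < 6619 <= 2^13 = 8192
So ceil(log2(6619)) = 13

bits = ceil(log2(6619)) = ceil(12.6924) = 13 bits


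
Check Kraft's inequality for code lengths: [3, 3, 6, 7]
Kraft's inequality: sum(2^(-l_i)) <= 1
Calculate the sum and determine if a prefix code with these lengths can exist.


Sum = 2^(-3) + 2^(-3) + 2^(-6) + 2^(-7)
    = 0.125 + 0.125 + 0.015625 + 0.0078125
    = 35/128 = 0.2734375
Since 0.2734375 <= 1, Kraft's inequality IS satisfied.
A prefix code with these lengths CAN exist.

Kraft sum = 0.2734375. Satisfied.


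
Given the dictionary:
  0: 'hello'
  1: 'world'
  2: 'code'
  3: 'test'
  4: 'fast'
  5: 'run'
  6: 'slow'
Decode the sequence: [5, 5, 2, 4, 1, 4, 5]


Look up each index in the dictionary:
  5 -> 'run'
  5 -> 'run'
  2 -> 'code'
  4 -> 'fast'
  1 -> 'world'
  4 -> 'fast'
  5 -> 'run'

Decoded: "run run code fast world fast run"


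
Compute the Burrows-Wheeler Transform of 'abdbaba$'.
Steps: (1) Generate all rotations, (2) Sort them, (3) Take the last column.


Rotations (sorted):
  0: $abdbaba -> last char: a
  1: a$abdbab -> last char: b
  2: aba$abdb -> last char: b
  3: abdbaba$ -> last char: $
  4: ba$abdba -> last char: a
  5: baba$abd -> last char: d
  6: bdbaba$a -> last char: a
  7: dbaba$ab -> last char: b


BWT = abb$adab


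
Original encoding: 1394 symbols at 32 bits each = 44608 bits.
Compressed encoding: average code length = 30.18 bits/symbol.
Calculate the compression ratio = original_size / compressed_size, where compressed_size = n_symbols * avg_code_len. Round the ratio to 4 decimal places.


original_size = n_symbols * orig_bits = 1394 * 32 = 44608 bits
compressed_size = n_symbols * avg_code_len = 1394 * 30.18 = 42070.92 bits
ratio = original_size / compressed_size = 44608 / 42070.92 = 1.0603

Compression ratio = 1.0603


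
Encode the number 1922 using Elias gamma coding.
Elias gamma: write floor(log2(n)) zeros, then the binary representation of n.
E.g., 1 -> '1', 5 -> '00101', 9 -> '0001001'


num_bits = floor(log2(1922)) + 1 = 11
leading_zeros = num_bits - 1 = 10
binary(1922) = 11110000010

Elias gamma(1922) = '0000000000' + '11110000010' = 000000000011110000010 (21 bits)


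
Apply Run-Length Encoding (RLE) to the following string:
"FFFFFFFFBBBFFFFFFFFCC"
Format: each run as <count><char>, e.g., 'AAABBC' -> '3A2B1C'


Scanning runs left to right:
  i=0: run of 'F' x 8 -> '8F'
  i=8: run of 'B' x 3 -> '3B'
  i=11: run of 'F' x 8 -> '8F'
  i=19: run of 'C' x 2 -> '2C'

RLE = 8F3B8F2C


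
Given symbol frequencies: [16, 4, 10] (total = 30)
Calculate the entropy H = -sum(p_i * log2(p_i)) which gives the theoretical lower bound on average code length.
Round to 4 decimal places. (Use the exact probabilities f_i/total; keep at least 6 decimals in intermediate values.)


Per-symbol terms -p_i * log2(p_i) with p_i = f_i/30:
  p = 16/30 = 0.533333: log2(p) = -0.906891, -p*log2(p) = 0.483675
  p = 4/30 = 0.133333: log2(p) = -2.906891, -p*log2(p) = 0.387585
  p = 10/30 = 0.333333: log2(p) = -1.584963, -p*log2(p) = 0.528321
H = 0.483675 + 0.387585 + 0.528321 = 1.399581

H = 1.3996 bits/symbol


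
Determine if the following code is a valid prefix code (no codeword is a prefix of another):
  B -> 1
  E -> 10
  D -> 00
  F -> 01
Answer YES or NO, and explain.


Checking each pair (does one codeword prefix another?):
  B='1' vs E='10': prefix -- VIOLATION

NO -- this is NOT a valid prefix code. B (1) is a prefix of E (10).


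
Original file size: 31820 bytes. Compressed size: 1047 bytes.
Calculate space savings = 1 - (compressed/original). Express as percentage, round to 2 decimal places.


ratio = compressed/original = 1047/31820 = 0.032904
savings = 1 - ratio = 1 - 0.032904 = 0.967096
as a percentage: 0.967096 * 100 = 96.71%

Space savings = 1 - 1047/31820 = 96.71%


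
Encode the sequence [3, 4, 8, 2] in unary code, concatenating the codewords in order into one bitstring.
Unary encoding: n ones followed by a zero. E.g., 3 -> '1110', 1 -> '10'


Encode each number as n ones followed by a terminating 0:
  3 -> 1110 (4 bits)
  4 -> 11110 (5 bits)
  8 -> 111111110 (9 bits)
  2 -> 110 (3 bits)
Total length = 4 + 5 + 9 + 3 = 21 bits.

Unary([3, 4, 8, 2]) = 111011110111111110110 (21 bits)


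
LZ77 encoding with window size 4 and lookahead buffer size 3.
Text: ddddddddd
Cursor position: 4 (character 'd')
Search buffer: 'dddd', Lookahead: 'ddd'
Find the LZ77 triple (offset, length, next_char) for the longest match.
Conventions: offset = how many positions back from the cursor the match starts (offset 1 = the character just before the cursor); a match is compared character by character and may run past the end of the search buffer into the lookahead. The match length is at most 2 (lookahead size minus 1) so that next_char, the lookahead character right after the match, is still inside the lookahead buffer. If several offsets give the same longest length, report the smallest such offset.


Try each offset into the search buffer:
  offset=1 (pos 3, char 'd'): match length 2
  offset=2 (pos 2, char 'd'): match length 2
  offset=3 (pos 1, char 'd'): match length 2
  offset=4 (pos 0, char 'd'): match length 2
Longest match has length 2, found at offsets 1, 2, 3, 4; take the smallest, offset 1.
next_char = character at position 4 + 2 = 6 -> 'd'

Best match: offset=1, length=2 (matching 'dd' starting at position 3)
LZ77 triple: (1, 2, 'd')


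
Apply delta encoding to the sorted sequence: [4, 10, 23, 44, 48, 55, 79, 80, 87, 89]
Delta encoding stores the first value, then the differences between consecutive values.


First value: 4
Deltas:
  10 - 4 = 6
  23 - 10 = 13
  44 - 23 = 21
  48 - 44 = 4
  55 - 48 = 7
  79 - 55 = 24
  80 - 79 = 1
  87 - 80 = 7
  89 - 87 = 2


Delta encoded: [4, 6, 13, 21, 4, 7, 24, 1, 7, 2]


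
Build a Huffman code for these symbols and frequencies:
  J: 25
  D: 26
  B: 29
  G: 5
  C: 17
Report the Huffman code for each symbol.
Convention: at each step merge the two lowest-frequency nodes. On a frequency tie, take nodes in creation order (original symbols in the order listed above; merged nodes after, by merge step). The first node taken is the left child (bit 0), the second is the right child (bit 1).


Huffman tree construction:
Step 1: Merge G(5) + C(17) = 22
Step 2: Merge (G+C)(22) + J(25) = 47
Step 3: Merge D(26) + B(29) = 55
Step 4: Merge ((G+C)+J)(47) + (D+B)(55) = 102
Read each symbol's code off the tree from the root (left child = 0, right child = 1).

Codes:
  J: 01 (length 2)
  D: 10 (length 2)
  B: 11 (length 2)
  G: 000 (length 3)
  C: 001 (length 3)
Average code length: 226/102 = 2.2157 bits/symbol


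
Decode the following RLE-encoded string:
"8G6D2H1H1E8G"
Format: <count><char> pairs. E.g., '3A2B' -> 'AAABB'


Expanding each <count><char> pair:
  8G -> 'GGGGGGGG'
  6D -> 'DDDDDD'
  2H -> 'HH'
  1H -> 'H'
  1E -> 'E'
  8G -> 'GGGGGGGG'

Decoded = GGGGGGGGDDDDDDHHHEGGGGGGGG


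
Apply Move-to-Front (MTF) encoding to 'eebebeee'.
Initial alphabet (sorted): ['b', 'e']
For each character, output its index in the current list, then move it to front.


MTF encoding:
'e': index 1 in ['b', 'e'] -> ['e', 'b']
'e': index 0 in ['e', 'b'] -> ['e', 'b']
'b': index 1 in ['e', 'b'] -> ['b', 'e']
'e': index 1 in ['b', 'e'] -> ['e', 'b']
'b': index 1 in ['e', 'b'] -> ['b', 'e']
'e': index 1 in ['b', 'e'] -> ['e', 'b']
'e': index 0 in ['e', 'b'] -> ['e', 'b']
'e': index 0 in ['e', 'b'] -> ['e', 'b']


Output: [1, 0, 1, 1, 1, 1, 0, 0]


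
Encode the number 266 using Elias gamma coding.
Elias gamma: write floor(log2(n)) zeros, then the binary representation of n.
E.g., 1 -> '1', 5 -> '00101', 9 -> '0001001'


num_bits = floor(log2(266)) + 1 = 9
leading_zeros = num_bits - 1 = 8
binary(266) = 100001010

Elias gamma(266) = '00000000' + '100001010' = 00000000100001010 (17 bits)
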